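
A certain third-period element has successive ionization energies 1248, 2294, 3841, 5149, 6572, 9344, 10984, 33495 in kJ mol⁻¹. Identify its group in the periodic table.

Group 17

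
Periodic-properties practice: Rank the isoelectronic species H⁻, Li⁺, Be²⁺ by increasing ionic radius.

Be²⁺, Li⁺, H⁻

All of these have 2 electrons, so size is governed by nuclear charge alone: the more protons, the stronger the pull on the same electron cloud, and the smaller the ion.
Nuclear charges: Be²⁺ (Z=4), Li⁺ (Z=3), H⁻ (Z=1).
Smallest to largest: Be²⁺ < Li⁺ < H⁻.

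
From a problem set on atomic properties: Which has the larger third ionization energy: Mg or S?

Consider each +2 ion: Mg²⁺ is the bare [Ne] core; S²⁺ still has 4 valence electrons.
Breaking into a closed-shell core is much more expensive than removing a leftover valence electron — Mg has the largest IE_3 here.
The numbers (kJ/mol): Mg 7733, S 3357.
So the third ionization energies run S < Mg.

Mg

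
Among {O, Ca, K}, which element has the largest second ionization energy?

O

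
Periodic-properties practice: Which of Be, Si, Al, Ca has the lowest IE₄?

After 3 electrons have been removed, what remains? Be³⁺ is already 1 electron into the core; Si³⁺ still has 1 valence electron; Al³⁺ is the bare [Ne] core; Ca³⁺ is already 1 electron into the core.
Pulling an electron out of a noble-gas core costs far more than removing a remaining valence electron, so Ca, Al and Be sit at the high end of IE_4.
Approximate IE_4 values (kJ/mol): Be 21007, Si 4356, Al 11577, Ca 6491.
Putting it together, IE_4: Si < Ca < Al < Be.

Si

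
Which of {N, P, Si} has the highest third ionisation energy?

The third ionization energy removes an electron from the +2 ion. For each element: N²⁺ still has 3 valence electrons; P²⁺ still has 3 valence electrons; Si²⁺ still has 2 valence electrons.
All are still removing valence electrons, so compare the +2 ions as you would atoms: IE_3 generally rises across a period (higher Z_eff) and falls down a group (larger shell), subject to the usual subshell exceptions.
Valence configurations: N²⁺ [He]2s²2p¹, P²⁺ [Ne]3s²3p¹, Si²⁺ [Ne]3s².
P²⁺ loses a lone 3p electron whereas Si²⁺ must break into a filled 3s² pair, so IE_3(Si) > IE_3(P) even though P has the higher nuclear charge.
Approximate IE_3 values (kJ/mol): N 4578, P 2914, Si 3232.
So the third ionization energies run P < Si < N.

N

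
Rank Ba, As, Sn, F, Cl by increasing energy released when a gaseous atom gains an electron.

Ba < As < Sn < F < Cl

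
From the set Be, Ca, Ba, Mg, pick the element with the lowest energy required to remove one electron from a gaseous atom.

Ba

First ionization energy rises across a period (greater Z_eff holds electrons more tightly) and falls down a group (valence electrons are farther from the nucleus).
All are in group 2, so first ionization energy increases up the group.
The lowest energy required to remove one electron from a gaseous atom among these belongs to Ba.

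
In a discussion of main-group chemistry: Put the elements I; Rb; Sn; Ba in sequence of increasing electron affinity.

Ba < Rb < Sn < I

Rb is in period 5, group 1; Sn is in period 5, group 14; I is in period 5, group 17; Ba is in period 6, group 2.
Electron affinity generally becomes more exothermic across a period toward the halogens and less exothermic down a group.
Here both period and group differ, so the two effects have to be weighed against each other.
Rb > Ba: the two effects oppose for this pair; the down-group effect wins (47 vs 14 kJ/mol).
Sn > Rb: Sn lies to the right of Rb in period 5, so the across-period effect alone puts Sn higher.
I > Sn: I lies to the right of Sn in period 5, so the across-period effect alone puts I higher.
Tabulated electron affinity (kJ/mol): Rb 47, Sn 107, I 295, Ba 14.
So from lowest to highest: Ba < Rb < Sn < I.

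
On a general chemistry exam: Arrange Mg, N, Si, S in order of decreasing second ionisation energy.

N > S > Si > Mg

After 1 electron has been removed, what remains? Mg⁺ still has 1 valence electron; N⁺ still has 4 valence electrons; Si⁺ still has 3 valence electrons; S⁺ still has 5 valence electrons.
All are still removing valence electrons, so compare the +1 ions as you would atoms: IE_2 generally rises across a period (higher Z_eff) and falls down a group (larger shell), subject to the usual subshell exceptions.
Valence configurations: Mg⁺ [Ne]3s¹, N⁺ [He]2s²2p², Si⁺ [Ne]3s²3p¹, S⁺ [Ne]3s²3p³.
The numbers (kJ/mol): Mg 1451, N 2856, Si 1577, S 2252.
Overall IE_2 order: Mg < Si < S < N.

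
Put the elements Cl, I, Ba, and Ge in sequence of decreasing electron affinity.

Cl, I, Ge, Ba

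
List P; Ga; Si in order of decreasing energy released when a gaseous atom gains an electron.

Si > P > Ga

Electron affinity generally becomes more exothermic across a period toward the halogens and less exothermic down a group.
Here both period and group differ, so the two effects have to be weighed against each other.
P > Ga: relative to Ga, both the across-period and down-group shifts push P's electron affinity up.
Si > P: this pair runs against the simple trend — see the exception note.
Note the exception: Si has a higher electron affinity than P, contrary to the simple trend — adding an electron to P's half-filled 3p³ is unfavourable, so Si (3p²) has the more exothermic EA.
For reference (kJ/mol): Si 134, P 72, Ga 29.
So from highest to lowest: Si > P > Ga.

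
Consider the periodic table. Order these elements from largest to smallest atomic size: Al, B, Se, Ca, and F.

Ca > Al > Se > B > F

B is in period 2, group 13; F is in period 2, group 17; Al is in period 3, group 13; Ca is in period 4, group 2; Se is in period 4, group 16.
Radius decreases left→right (rising Z_eff, same n) and increases top→bottom (higher n).
Neither a single period nor a single group — weigh both effects.
B > F: both are in period 2; the period trend gives B the larger value.
Se > B: period and group pull opposite ways; the down-group shift dominates (116 vs 85 pm).
Al > Se: period and group pull opposite ways; the across-period shift dominates (126 vs 116 pm).
Ca > Al: relative to Al, both the across-period and down-group shifts push Ca's atomic radius up.
Tabulated atomic radius (pm): B 85, F 64, Al 126, Ca 171, Se 116.
So from largest to smallest: Ca > Al > Se > B > F.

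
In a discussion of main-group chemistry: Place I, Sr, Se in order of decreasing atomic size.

Sr > I > Se

Se is in period 4, group 16; Sr is in period 5, group 2; I is in period 5, group 17.
Across a period the added protons contract the valence shell; down a group each new principal shell makes the atom larger.
Neither a single period nor a single group — weigh both effects.
I > Se: period and group pull opposite ways; the down-group shift dominates (133 vs 116 pm).
Sr > I: Sr lies to the left of I in period 5, so the across-period effect alone puts Sr larger.
Approximate values (pm): Se 116, Sr 185, I 133.
So from largest to smallest: Sr > I > Se.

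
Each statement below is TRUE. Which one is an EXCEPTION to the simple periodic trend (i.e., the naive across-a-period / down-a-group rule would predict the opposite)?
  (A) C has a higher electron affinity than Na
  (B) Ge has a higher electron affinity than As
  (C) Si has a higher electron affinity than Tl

(B)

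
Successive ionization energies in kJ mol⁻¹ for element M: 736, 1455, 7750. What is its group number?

Group 2

Look for the largest jump between consecutive ionization energies: IE3/IE2 ≈ 5.3, far larger than any earlier ratio.
That jump marks the point where a core electron is being removed. So the atom has 2 valence electrons.
A main-group element with 2 valence electrons is in group 2.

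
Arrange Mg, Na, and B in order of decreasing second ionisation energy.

Na, B, Mg

The second ionization energy removes an electron from the +1 ion. For each element: Mg⁺ still has 1 valence electron; Na⁺ is the bare [Ne] core; B⁺ still has 2 valence electrons.
Core electrons are held far more tightly than valence electrons, so Na tops the IE_2 order.
Valence configurations: Mg⁺ [Ne]3s¹, B⁺ [He]2s².
Approximate IE_2 values (kJ/mol): Mg 1451, Na 4562, B 2427.
Putting it together, IE_2: Mg < B < Na.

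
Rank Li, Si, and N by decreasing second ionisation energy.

Li > N > Si

IE_2 is the cost of taking one more electron from the +1 cation: Li⁺ is the bare [He] core; Si⁺ still has 3 valence electrons; N⁺ still has 4 valence electrons.
Breaking into a closed-shell core is much more expensive than removing a leftover valence electron — Li has the largest IE_2 here.
Valence configurations: Si⁺ [Ne]3s²3p¹, N⁺ [He]2s²2p².
Approximate IE_2 values (kJ/mol): Li 7298, Si 1577, N 2856.
So the second ionization energies run Si < N < Li.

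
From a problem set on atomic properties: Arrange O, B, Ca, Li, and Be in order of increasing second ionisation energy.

IE_2 is the cost of taking one more electron from the +1 cation: O⁺ still has 5 valence electrons; B⁺ still has 2 valence electrons; Ca⁺ still has 1 valence electron; Li⁺ is the bare [He] core; Be⁺ still has 1 valence electron.
Pulling an electron out of a noble-gas core costs far more than removing a remaining valence electron, so Li sits at the high end of IE_2.
Valence configurations: O⁺ [He]2s²2p³, B⁺ [He]2s², Ca⁺ [Ar]4s¹, Be⁺ [He]2s¹.
Approximate IE_2 values (kJ/mol): O 3388, B 2427, Ca 1145, Li 7298, Be 1757.
Overall IE_2 order: Ca < Be < B < O < Li.

Ca < Be < B < O < Li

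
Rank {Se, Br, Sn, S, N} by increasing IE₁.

N is in period 2, group 15; S is in period 3, group 16; Se is in period 4, group 16; Br is in period 4, group 17; Sn is in period 5, group 14.
IE₁ increases left→right with effective nuclear charge and decreases top→bottom as the valence shell moves farther out.
These span different periods and groups, so the two trends combine.
Se > Sn: both effects reinforce here, so Se is clearly the higher of the two.
S > Se: S sits above Se in group 16, so the down-group effect alone puts S higher.
Br > S: period and group pull opposite ways; the across-period shift dominates (1140 vs 1000 kJ/mol).
N > Br: period and group pull opposite ways; the down-group shift dominates (1402 vs 1140 kJ/mol).
Approximate values (kJ/mol): N 1402, S 1000, Se 941, Br 1140, Sn 709.
So from lowest to highest: Sn < Se < S < Br < N.

Sn < Se < S < Br < N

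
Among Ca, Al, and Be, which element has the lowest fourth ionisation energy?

IE_4 is the cost of taking one more electron from the +3 cation: Ca³⁺ is already 1 electron into the core; Al³⁺ is the bare [Ne] core; Be³⁺ is already 1 electron into the core.
All of these are removing an electron from a noble-gas core or deeper; the smaller core (lower principal quantum number) is held far more tightly, and within a period the higher nuclear charge binds the same core more tightly.
Approximate IE_4 values (kJ/mol): Ca 6491, Al 11577, Be 21007.
Overall IE_4 order: Ca < Al < Be.

Ca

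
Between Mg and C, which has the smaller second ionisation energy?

After 1 electron has been removed, what remains? Mg⁺ still has 1 valence electron; C⁺ still has 3 valence electrons.
All are still removing valence electrons, so compare the +1 ions as you would atoms: IE_2 generally rises across a period (higher Z_eff) and falls down a group (larger shell), subject to the usual subshell exceptions.
Valence configurations: Mg⁺ [Ne]3s¹, C⁺ [He]2s²2p¹.
Tabulated IE_2 (kJ/mol): Mg 1451, C 2353.
Hence IE_2: Mg < C.

Mg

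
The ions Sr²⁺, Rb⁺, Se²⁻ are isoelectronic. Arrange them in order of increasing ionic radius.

All of these have 36 electrons, so size is governed by nuclear charge alone: the more protons, the stronger the pull on the same electron cloud, and the smaller the ion.
Nuclear charges: Sr²⁺ (Z=38), Rb⁺ (Z=37), Se²⁻ (Z=34).
Smallest to largest: Sr²⁺ < Rb⁺ < Se²⁻.

Sr²⁺, Rb⁺, Se²⁻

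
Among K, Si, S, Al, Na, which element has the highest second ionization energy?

The second ionization energy removes an electron from the +1 ion. For each element: K⁺ is the bare [Ar] core; Si⁺ still has 3 valence electrons; S⁺ still has 5 valence electrons; Al⁺ still has 2 valence electrons; Na⁺ is the bare [Ne] core.
Pulling an electron out of a noble-gas core costs far more than removing a remaining valence electron, so K and Na sit at the high end of IE_2.
Valence configurations: Si⁺ [Ne]3s²3p¹, S⁺ [Ne]3s²3p³, Al⁺ [Ne]3s².
Si⁺ loses a lone 3p electron whereas Al⁺ must break into a filled 3s² pair, so IE_2(Al) > IE_2(Si) even though Si has the higher nuclear charge.
Approximate IE_2 values (kJ/mol): K 3052, Si 1577, S 2252, Al 1817, Na 4562.
Overall IE_2 order: Si < Al < S < K < Na.

Na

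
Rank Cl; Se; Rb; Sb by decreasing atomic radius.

Rb, Sb, Se, Cl

Cl is in period 3, group 17; Se is in period 4, group 16; Rb is in period 5, group 1; Sb is in period 5, group 15.
Moving right in a period, electrons are added to the same shell under a stronger nuclear pull, so atoms get smaller; moving down, a new shell is opened and atoms get larger.
Neither a single period nor a single group — weigh both effects.
Se > Cl: both effects reinforce here, so Se is clearly the larger of the two.
Sb > Se: relative to Se, both the across-period and down-group shifts push Sb's atomic radius up.
Rb > Sb: Rb lies to the left of Sb in period 5, so the across-period effect alone puts Rb larger.
Tabulated atomic radius (pm): Cl 99, Se 116, Rb 210, Sb 140.
So from largest to smallest: Rb > Sb > Se > Cl.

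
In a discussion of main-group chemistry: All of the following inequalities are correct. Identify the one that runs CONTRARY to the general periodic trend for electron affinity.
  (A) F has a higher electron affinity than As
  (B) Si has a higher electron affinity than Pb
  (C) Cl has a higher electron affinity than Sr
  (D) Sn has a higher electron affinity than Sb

(D)

The general trend: electron affinity increases across a period and decreases down a group.
(A) F (period 2, group 17) vs As (period 4, group 15): the stated order agrees with the simple trend.
(B) Si (period 3, group 14) vs Pb (period 6, group 14): the stated order agrees with the simple trend.
(C) Cl (period 3, group 17) vs Sr (period 5, group 2): the stated order agrees with the simple trend.
(D) Sn (period 5, group 14) vs Sb (period 5, group 15): the stated order contradicts the simple trend.
The exception is (D): adding an electron to Sb's half-filled 5p³ is unfavourable, so Sn has the more exothermic EA.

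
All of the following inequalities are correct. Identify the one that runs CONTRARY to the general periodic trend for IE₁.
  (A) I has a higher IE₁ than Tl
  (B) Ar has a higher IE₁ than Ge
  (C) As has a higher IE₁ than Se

(C)

The general trend: IE₁ increases across a period and decreases down a group.
(A) I (period 5, group 17) vs Tl (period 6, group 13): the stated order agrees with the simple trend.
(B) Ar (period 3, group 18) vs Ge (period 4, group 14): the stated order agrees with the simple trend.
(C) As (period 4, group 15) vs Se (period 4, group 16): the stated order contradicts the simple trend.
The exception is (C): Se (4p⁴) ionizes more easily than half-filled As (4p³).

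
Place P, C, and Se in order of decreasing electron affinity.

EA tends to increase across a period and decrease down a group, though the pattern is less regular than for IE or radius.
A diagonal step moves right (one effect) and down (the opposite effect) at once.
C > P: the two effects oppose for this pair; the down-group effect wins (122 vs 72 kJ/mol).
Se > C: period and group pull opposite ways; the across-period shift dominates (195 vs 122 kJ/mol).
Tabulated electron affinity (kJ/mol): C 122, P 72, Se 195.
So from highest to lowest: Se > C > P.

Se > C > P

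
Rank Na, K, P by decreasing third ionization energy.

After 2 electrons have been removed, what remains? Na²⁺ is already 1 electron into the core; K²⁺ is already 1 electron into the core; P²⁺ still has 3 valence electrons.
Core electrons are held far more tightly than valence electrons, so K and Na top the IE_3 order.
Approximate IE_3 values (kJ/mol): Na 6910, K 4420, P 2914.
Hence IE_3: P < K < Na.

Na > K > P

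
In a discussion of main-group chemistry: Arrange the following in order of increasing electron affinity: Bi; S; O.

Bi, O, S

Electron affinity generally becomes more exothermic across a period toward the halogens and less exothermic down a group.
These span different periods and groups, so the two trends combine.
O > Bi: both effects reinforce here, so O is clearly the higher of the two.
S > O: this pair runs against the simple trend — see the exception note.
Note the exception: S has a higher electron affinity than O, contrary to the simple trend — the compact 2p subshell of O repels the added electron more than S's larger 3p does.
Approximate values (kJ/mol): O 141, S 200, Bi 91.
So from lowest to highest: Bi < O < S.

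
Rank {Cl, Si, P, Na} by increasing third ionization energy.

P, Si, Cl, Na

Consider each +2 ion: Cl²⁺ still has 5 valence electrons; Si²⁺ still has 2 valence electrons; P²⁺ still has 3 valence electrons; Na²⁺ is already 1 electron into the core.
Pulling an electron out of a noble-gas core costs far more than removing a remaining valence electron, so Na sits at the high end of IE_3.
Valence configurations: Cl²⁺ [Ne]3s²3p³, Si²⁺ [Ne]3s², P²⁺ [Ne]3s²3p¹.
P²⁺ loses a lone 3p electron whereas Si²⁺ must break into a filled 3s² pair, so IE_3(Si) > IE_3(P) even though P has the higher nuclear charge.
Approximate IE_3 values (kJ/mol): Cl 3822, Si 3232, P 2914, Na 6910.
Hence IE_3: P < Si < Cl < Na.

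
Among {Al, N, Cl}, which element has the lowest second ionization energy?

Consider each +1 ion: Al⁺ still has 2 valence electrons; N⁺ still has 4 valence electrons; Cl⁺ still has 6 valence electrons.
All are still removing valence electrons, so compare the +1 ions as you would atoms: IE_2 generally rises across a period (higher Z_eff) and falls down a group (larger shell), subject to the usual subshell exceptions.
Valence configurations: Al⁺ [Ne]3s², N⁺ [He]2s²2p², Cl⁺ [Ne]3s²3p⁴.
The numbers (kJ/mol): Al 1817, N 2856, Cl 2298.
Putting it together, IE_2: Al < Cl < N.

Al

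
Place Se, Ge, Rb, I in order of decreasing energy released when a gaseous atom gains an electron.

I, Se, Ge, Rb

Ge is in period 4, group 14; Se is in period 4, group 16; Rb is in period 5, group 1; I is in period 5, group 17.
Electron affinity generally becomes more exothermic across a period toward the halogens and less exothermic down a group.
Neither a single period nor a single group — weigh both effects.
Ge > Rb: both effects reinforce here, so Ge is clearly the higher of the two.
Se > Ge: Se lies to the right of Ge in period 4, so the across-period effect alone puts Se higher.
I > Se: the two effects oppose for this pair; the across-period effect wins (295 vs 195 kJ/mol).
Approximate values (kJ/mol): Ge 119, Se 195, Rb 47, I 295.
So from highest to lowest: I > Se > Ge > Rb.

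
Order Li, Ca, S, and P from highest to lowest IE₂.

Li > S > P > Ca

The second ionization energy removes an electron from the +1 ion. For each element: Li⁺ is the bare [He] core; Ca⁺ still has 1 valence electron; S⁺ still has 5 valence electrons; P⁺ still has 4 valence electrons.
Breaking into a closed-shell core is much more expensive than removing a leftover valence electron — Li has the largest IE_2 here.
Valence configurations: Ca⁺ [Ar]4s¹, S⁺ [Ne]3s²3p³, P⁺ [Ne]3s²3p².
The numbers (kJ/mol): Li 7298, Ca 1145, S 2252, P 1907.
So the second ionization energies run Ca < P < S < Li.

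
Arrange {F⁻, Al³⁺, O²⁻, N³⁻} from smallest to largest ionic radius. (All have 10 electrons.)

All of these have 10 electrons, so size is governed by nuclear charge alone: the more protons, the stronger the pull on the same electron cloud, and the smaller the ion.
Nuclear charges: Al³⁺ (Z=13), F⁻ (Z=9), O²⁻ (Z=8), N³⁻ (Z=7).
Smallest to largest: Al³⁺ < F⁻ < O²⁻ < N³⁻.

Al³⁺ < F⁻ < O²⁻ < N³⁻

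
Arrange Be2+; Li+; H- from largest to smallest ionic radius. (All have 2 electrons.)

All of these have 2 electrons, so size is governed by nuclear charge alone: the more protons, the stronger the pull on the same electron cloud, and the smaller the ion.
Nuclear charges: Be2+ (Z=4), Li+ (Z=3), H- (Z=1).
Largest to smallest: H- > Li+ > Be2+.

H- > Li+ > Be2+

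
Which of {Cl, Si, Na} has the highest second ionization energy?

Na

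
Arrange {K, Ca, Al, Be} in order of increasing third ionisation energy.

Al < K < Ca < Be

The third ionization energy removes an electron from the +2 ion. For each element: K²⁺ is already 1 electron into the core; Ca²⁺ is the bare [Ar] core; Al²⁺ still has 1 valence electron; Be²⁺ is the bare [He] core.
Pulling an electron out of a noble-gas core costs far more than removing a remaining valence electron, so K, Ca and Be sit at the high end of IE_3.
Tabulated IE_3 (kJ/mol): K 4420, Ca 4912, Al 2745, Be 14849.
Overall IE_3 order: Al < K < Ca < Be.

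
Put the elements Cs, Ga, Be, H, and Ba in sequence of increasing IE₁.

H is in period 1, group 1; Be is in period 2, group 2; Ga is in period 4, group 13; Cs is in period 6, group 1; Ba is in period 6, group 2.
Removing the outermost electron gets harder across a period and easier down a group.
These span different periods and groups, so the two trends combine.
Ba > Cs: Ba lies to the right of Cs in period 6, so the across-period effect alone puts Ba higher.
Ga > Ba: both effects reinforce here, so Ga is clearly the higher of the two.
Be > Ga: period and group pull opposite ways; the down-group shift dominates (900 vs 579 kJ/mol).
H > Be: the two effects oppose for this pair; the down-group effect wins (1312 vs 900 kJ/mol).
Tabulated first ionization energy (kJ/mol): H 1312, Be 900, Ga 579, Cs 376, Ba 503.
So from lowest to highest: Cs < Ba < Ga < Be < H.

Cs < Ba < Ga < Be < H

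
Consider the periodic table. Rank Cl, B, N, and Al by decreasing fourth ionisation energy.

The fourth ionization energy removes an electron from the +3 ion. For each element: Cl³⁺ still has 4 valence electrons; B³⁺ is the bare [He] core; N³⁺ still has 2 valence electrons; Al³⁺ is the bare [Ne] core.
Pulling an electron out of a noble-gas core costs far more than removing a remaining valence electron, so Al and B sit at the high end of IE_4.
Valence configurations: Cl³⁺ [Ne]3s²3p², N³⁺ [He]2s².
Tabulated IE_4 (kJ/mol): Cl 5159, B 25026, N 7475, Al 11577.
Overall IE_4 order: Cl < N < Al < B.

B > Al > N > Cl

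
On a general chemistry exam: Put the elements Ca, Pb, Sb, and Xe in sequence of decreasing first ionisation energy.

Removing the outermost electron gets harder across a period and easier down a group.
Neither a single period nor a single group — weigh both effects.
Pb > Ca: period and group pull opposite ways; the across-period shift dominates (716 vs 590 kJ/mol).
Sb > Pb: relative to Pb, both the across-period and down-group shifts push Sb's first ionization energy up.
Xe > Sb: Xe lies to the right of Sb in period 5, so the across-period effect alone puts Xe higher.
Tabulated first ionization energy (kJ/mol): Ca 590, Sb 831, Xe 1170, Pb 716.
So from highest to lowest: Xe > Sb > Pb > Ca.

Xe > Sb > Pb > Ca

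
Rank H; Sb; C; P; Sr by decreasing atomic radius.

H is in period 1, group 1; C is in period 2, group 14; P is in period 3, group 15; Sr is in period 5, group 2; Sb is in period 5, group 15.
Moving right in a period, electrons are added to the same shell under a stronger nuclear pull, so atoms get smaller; moving down, a new shell is opened and atoms get larger.
These span different periods and groups, so the two trends combine.
C > H: period and group pull opposite ways; the down-group shift dominates (75 vs 32 pm).
P > C: period and group pull opposite ways; the down-group shift dominates (111 vs 75 pm).
Sb > P: they share group 15; the group trend gives Sb the larger value.
Sr > Sb: Sr lies to the left of Sb in period 5, so the across-period effect alone puts Sr larger.
Approximate values (pm): H 32, C 75, P 111, Sr 185, Sb 140.
So from largest to smallest: Sr > Sb > P > C > H.

Sr > Sb > P > C > H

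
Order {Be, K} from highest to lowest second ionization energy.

Consider each +1 ion: Be⁺ still has 1 valence electron; K⁺ is the bare [Ar] core.
Pulling an electron out of a noble-gas core costs far more than removing a remaining valence electron, so K sits at the high end of IE_2.
Tabulated IE_2 (kJ/mol): Be 1757, K 3052.
So the second ionization energies run Be < K.

K, Be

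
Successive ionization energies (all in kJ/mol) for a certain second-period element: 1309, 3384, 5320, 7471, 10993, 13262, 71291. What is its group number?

Group 16

Look for the largest jump between consecutive ionization energies: IE7/IE6 ≈ 5.4, far larger than any earlier ratio.
That jump marks the point where a core electron is being removed. So the atom has 6 valence electrons.
A main-group element with 6 valence electrons is in group 16.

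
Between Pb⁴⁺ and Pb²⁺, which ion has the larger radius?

Pb²⁺

Both ions have Z = 82 protons, but Pb⁴⁺ has lost more electrons, so its remaining electrons feel a larger effective nuclear charge per electron and are pulled in more tightly.
Higher positive charge → smaller ion, so Pb²⁺ > Pb⁴⁺.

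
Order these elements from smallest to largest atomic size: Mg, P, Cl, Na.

Na is in period 3, group 1; Mg is in period 3, group 2; P is in period 3, group 15; Cl is in period 3, group 17.
Atomic radius shrinks across a period as nuclear charge pulls the same shell inward, and grows down a group as new shells are added.
All lie in period 3, so atomic radius increases right to left.
So from smallest to largest: Cl < P < Mg < Na.

Cl, P, Mg, Na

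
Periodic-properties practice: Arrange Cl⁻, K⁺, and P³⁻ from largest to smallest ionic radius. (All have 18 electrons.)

All of these have 18 electrons, so size is governed by nuclear charge alone: the more protons, the stronger the pull on the same electron cloud, and the smaller the ion.
Nuclear charges: K⁺ (Z=19), Cl⁻ (Z=17), P³⁻ (Z=15).
Largest to smallest: P³⁻ > Cl⁻ > K⁺.

P³⁻ > Cl⁻ > K⁺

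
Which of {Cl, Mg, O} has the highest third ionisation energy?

Mg

After 2 electrons have been removed, what remains? Cl²⁺ still has 5 valence electrons; Mg²⁺ is the bare [Ne] core; O²⁺ still has 4 valence electrons.
Breaking into a closed-shell core is much more expensive than removing a leftover valence electron — Mg has the largest IE_3 here.
Valence configurations: Cl²⁺ [Ne]3s²3p³, O²⁺ [He]2s²2p².
Tabulated IE_3 (kJ/mol): Cl 3822, Mg 7733, O 5300.
Putting it together, IE_3: Cl < O < Mg.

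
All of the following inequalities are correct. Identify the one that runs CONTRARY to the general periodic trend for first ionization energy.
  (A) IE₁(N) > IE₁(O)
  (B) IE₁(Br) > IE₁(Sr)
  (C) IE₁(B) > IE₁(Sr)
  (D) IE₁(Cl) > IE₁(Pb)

(A)

The general trend: first ionization energy increases across a period and decreases down a group.
(A) N (period 2, group 15) vs O (period 2, group 16): the stated order contradicts the simple trend.
(B) Br (period 4, group 17) vs Sr (period 5, group 2): the stated order agrees with the simple trend.
(C) B (period 2, group 13) vs Sr (period 5, group 2): the stated order agrees with the simple trend.
(D) Cl (period 3, group 17) vs Pb (period 6, group 14): the stated order agrees with the simple trend.
The exception is (A): pairing an electron in O's 2p⁴ costs repulsion energy, so O ionizes more easily than half-filled N (2p³).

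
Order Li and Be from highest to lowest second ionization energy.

Li > Be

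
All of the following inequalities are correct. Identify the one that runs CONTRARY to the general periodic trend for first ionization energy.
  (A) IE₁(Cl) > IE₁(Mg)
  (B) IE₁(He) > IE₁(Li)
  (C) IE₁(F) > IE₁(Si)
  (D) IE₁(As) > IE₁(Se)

(D)

The general trend: first ionization energy increases across a period and decreases down a group.
(A) Cl (period 3, group 17) vs Mg (period 3, group 2): the stated order agrees with the simple trend.
(B) He (period 1, group 18) vs Li (period 2, group 1): the stated order agrees with the simple trend.
(C) F (period 2, group 17) vs Si (period 3, group 14): the stated order agrees with the simple trend.
(D) As (period 4, group 15) vs Se (period 4, group 16): the stated order contradicts the simple trend.
The exception is (D): Se (4p⁴) ionizes more easily than half-filled As (4p³).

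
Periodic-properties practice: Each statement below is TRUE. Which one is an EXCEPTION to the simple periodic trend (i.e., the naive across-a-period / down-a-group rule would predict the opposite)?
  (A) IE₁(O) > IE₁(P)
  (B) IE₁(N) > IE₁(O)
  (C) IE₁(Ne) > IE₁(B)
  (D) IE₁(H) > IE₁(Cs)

The general trend: first ionization energy increases across a period and decreases down a group.
(A) O (period 2, group 16) vs P (period 3, group 15): the stated order agrees with the simple trend.
(B) N (period 2, group 15) vs O (period 2, group 16): the stated order contradicts the simple trend.
(C) Ne (period 2, group 18) vs B (period 2, group 13): the stated order agrees with the simple trend.
(D) H (period 1, group 1) vs Cs (period 6, group 1): the stated order agrees with the simple trend.
The exception is (B): pairing an electron in O's 2p⁴ costs repulsion energy, so O ionizes more easily than half-filled N (2p³).

(B)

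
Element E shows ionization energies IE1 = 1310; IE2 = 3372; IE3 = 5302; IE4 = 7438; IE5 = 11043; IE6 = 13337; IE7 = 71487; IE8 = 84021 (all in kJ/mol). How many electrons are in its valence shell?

6

Look for the largest jump between consecutive ionization energies: IE7/IE6 ≈ 5.4, far larger than any earlier ratio.
That jump marks the point where a core electron is being removed. So the atom has 6 valence electrons.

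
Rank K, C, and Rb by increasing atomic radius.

C is in period 2, group 14; K is in period 4, group 1; Rb is in period 5, group 1.
Atomic radius shrinks across a period as nuclear charge pulls the same shell inward, and grows down a group as new shells are added.
Neither a single period nor a single group — weigh both effects.
K > C: both effects reinforce here, so K is clearly the larger of the two.
Rb > K: they share group 1; the group trend gives Rb the larger value.
Approximate values (pm): C 75, K 196, Rb 210.
So from smallest to largest: C < K < Rb.

C < K < Rb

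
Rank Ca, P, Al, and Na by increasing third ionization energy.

Al, P, Ca, Na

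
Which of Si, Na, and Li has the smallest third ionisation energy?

IE_3 is the cost of taking one more electron from the +2 cation: Si²⁺ still has 2 valence electrons; Na²⁺ is already 1 electron into the core; Li²⁺ is already 1 electron into the core.
Pulling an electron out of a noble-gas core costs far more than removing a remaining valence electron, so Na and Li sit at the high end of IE_3.
Approximate IE_3 values (kJ/mol): Si 3232, Na 6910, Li 11815.
So the third ionization energies run Si < Na < Li.

Si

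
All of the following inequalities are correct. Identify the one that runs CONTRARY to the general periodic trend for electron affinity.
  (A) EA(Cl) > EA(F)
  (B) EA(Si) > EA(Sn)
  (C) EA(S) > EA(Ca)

(A)

The general trend: electron affinity increases across a period and decreases down a group.
(A) Cl (period 3, group 17) vs F (period 2, group 17): the stated order contradicts the simple trend.
(B) Si (period 3, group 14) vs Sn (period 5, group 14): the stated order agrees with the simple trend.
(C) S (period 3, group 16) vs Ca (period 4, group 2): the stated order agrees with the simple trend.
The exception is (A): F's small 2p subshell makes the incoming electron feel strong e⁻–e⁻ repulsion, so Cl actually releases more energy on gaining an electron.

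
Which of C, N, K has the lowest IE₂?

C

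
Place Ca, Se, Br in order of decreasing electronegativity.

Br > Se > Ca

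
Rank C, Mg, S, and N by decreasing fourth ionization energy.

Mg > N > C > S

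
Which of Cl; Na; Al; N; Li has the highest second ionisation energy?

Li

IE_2 is the cost of taking one more electron from the +1 cation: Cl⁺ still has 6 valence electrons; Na⁺ is the bare [Ne] core; Al⁺ still has 2 valence electrons; N⁺ still has 4 valence electrons; Li⁺ is the bare [He] core.
Core electrons are held far more tightly than valence electrons, so Na and Li top the IE_2 order.
Valence configurations: Cl⁺ [Ne]3s²3p⁴, Al⁺ [Ne]3s², N⁺ [He]2s²2p².
Tabulated IE_2 (kJ/mol): Cl 2298, Na 4562, Al 1817, N 2856, Li 7298.
Hence IE_2: Al < Cl < N < Na < Li.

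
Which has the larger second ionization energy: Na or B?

IE_2 is the cost of taking one more electron from the +1 cation: Na⁺ is the bare [Ne] core; B⁺ still has 2 valence electrons.
Pulling an electron out of a noble-gas core costs far more than removing a remaining valence electron, so Na sits at the high end of IE_2.
The numbers (kJ/mol): Na 4562, B 2427.
So the second ionization energies run B < Na.

Na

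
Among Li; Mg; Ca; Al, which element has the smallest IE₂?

Ca

The second ionization energy removes an electron from the +1 ion. For each element: Li⁺ is the bare [He] core; Mg⁺ still has 1 valence electron; Ca⁺ still has 1 valence electron; Al⁺ still has 2 valence electrons.
Pulling an electron out of a noble-gas core costs far more than removing a remaining valence electron, so Li sits at the high end of IE_2.
Valence configurations: Mg⁺ [Ne]3s¹, Ca⁺ [Ar]4s¹, Al⁺ [Ne]3s².
Approximate IE_2 values (kJ/mol): Li 7298, Mg 1451, Ca 1145, Al 1817.
Overall IE_2 order: Ca < Mg < Al < Li.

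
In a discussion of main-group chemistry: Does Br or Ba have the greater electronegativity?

Br

Br is in period 4, group 17; Ba is in period 6, group 2.
Smaller atoms with higher effective nuclear charge are more electronegative.
Here both period and group differ, so the two effects have to be weighed against each other.
Br > Ba: relative to Ba, both the across-period and down-group shifts push Br's electronegativity up.
For reference (Pauling): Br 2.96, Ba 0.89.
So Br has the greater electronegativity (Br > Ba).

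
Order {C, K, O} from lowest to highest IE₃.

After 2 electrons have been removed, what remains? C²⁺ still has 2 valence electrons; K²⁺ is already 1 electron into the core; O²⁺ still has 4 valence electrons.
Usually core removal costs more than valence removal, but here the competition is close: a tightly held n=2 valence electron can cost more to remove than an n=3 core electron, so the actual values have to decide it.
Valence configurations: C²⁺ [He]2s², O²⁺ [He]2s²2p².
The numbers (kJ/mol): C 4620, K 4420, O 5300.
Overall IE_3 order: K < C < O.

K < C < O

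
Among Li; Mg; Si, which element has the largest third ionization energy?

Li

The third ionization energy removes an electron from the +2 ion. For each element: Li²⁺ is already 1 electron into the core; Mg²⁺ is the bare [Ne] core; Si²⁺ still has 2 valence electrons.
Core electrons are held far more tightly than valence electrons, so Mg and Li top the IE_3 order.
Approximate IE_3 values (kJ/mol): Li 11815, Mg 7733, Si 3232.
Putting it together, IE_3: Si < Mg < Li.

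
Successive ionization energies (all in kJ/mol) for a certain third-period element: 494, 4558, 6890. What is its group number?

Group 1

Look for the largest jump between consecutive ionization energies: IE2/IE1 ≈ 9.2, far larger than any earlier ratio.
That jump marks the point where a core electron is being removed. So the atom has 1 valence electron.
A main-group element with 1 valence electron is in group 1.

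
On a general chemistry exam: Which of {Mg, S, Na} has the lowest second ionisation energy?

Mg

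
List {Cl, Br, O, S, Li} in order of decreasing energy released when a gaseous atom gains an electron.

Cl > Br > S > O > Li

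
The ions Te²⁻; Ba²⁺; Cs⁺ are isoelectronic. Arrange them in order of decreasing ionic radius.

Te²⁻, Cs⁺, Ba²⁺

All of these have 54 electrons, so size is governed by nuclear charge alone: the more protons, the stronger the pull on the same electron cloud, and the smaller the ion.
Nuclear charges: Ba²⁺ (Z=56), Cs⁺ (Z=55), Te²⁻ (Z=52).
Largest to smallest: Te²⁻ > Cs⁺ > Ba²⁺.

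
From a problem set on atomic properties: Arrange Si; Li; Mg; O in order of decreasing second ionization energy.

Li > O > Si > Mg

Consider each +1 ion: Si⁺ still has 3 valence electrons; Li⁺ is the bare [He] core; Mg⁺ still has 1 valence electron; O⁺ still has 5 valence electrons.
Pulling an electron out of a noble-gas core costs far more than removing a remaining valence electron, so Li sits at the high end of IE_2.
Valence configurations: Si⁺ [Ne]3s²3p¹, Mg⁺ [Ne]3s¹, O⁺ [He]2s²2p³.
Tabulated IE_2 (kJ/mol): Si 1577, Li 7298, Mg 1451, O 3388.
Putting it together, IE_2: Mg < Si < O < Li.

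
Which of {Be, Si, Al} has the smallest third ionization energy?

The third ionization energy removes an electron from the +2 ion. For each element: Be²⁺ is the bare [He] core; Si²⁺ still has 2 valence electrons; Al²⁺ still has 1 valence electron.
Pulling an electron out of a noble-gas core costs far more than removing a remaining valence electron, so Be sits at the high end of IE_3.
Valence configurations: Si²⁺ [Ne]3s², Al²⁺ [Ne]3s¹.
Approximate IE_3 values (kJ/mol): Be 14849, Si 3232, Al 2745.
Hence IE_3: Al < Si < Be.

Al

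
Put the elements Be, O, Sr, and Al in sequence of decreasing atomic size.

Sr > Al > Be > O

Be is in period 2, group 2; O is in period 2, group 16; Al is in period 3, group 13; Sr is in period 5, group 2.
Across a period the added protons contract the valence shell; down a group each new principal shell makes the atom larger.
Here both period and group differ, so the two effects have to be weighed against each other.
Be > O: both are in period 2; the period trend gives Be the larger value.
Al > Be: the two effects oppose for this pair; the down-group effect wins (126 vs 102 pm).
Sr > Al: relative to Al, both the across-period and down-group shifts push Sr's atomic radius up.
For reference (pm): Be 102, O 63, Al 126, Sr 185.
So from largest to smallest: Sr > Al > Be > O.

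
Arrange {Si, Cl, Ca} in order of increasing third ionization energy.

Si < Cl < Ca

The third ionization energy removes an electron from the +2 ion. For each element: Si²⁺ still has 2 valence electrons; Cl²⁺ still has 5 valence electrons; Ca²⁺ is the bare [Ar] core.
Breaking into a closed-shell core is much more expensive than removing a leftover valence electron — Ca has the largest IE_3 here.
Valence configurations: Si²⁺ [Ne]3s², Cl²⁺ [Ne]3s²3p³.
The numbers (kJ/mol): Si 3232, Cl 3822, Ca 4912.
Overall IE_3 order: Si < Cl < Ca.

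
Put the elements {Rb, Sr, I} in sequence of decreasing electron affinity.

I > Rb > Sr

Adding an electron releases more energy for atoms nearer the top right (short of the noble gases).
All lie in period 5; the across-period trend (electron affinity increases left to right) applies, with the exception below.
Note the exception: Rb has a higher electron affinity than Sr, contrary to the simple trend — adding an electron to Sr (ns²) has to open a new, higher-energy np subshell, which is unfavourable.
For reference (kJ/mol): Rb 47, Sr 5, I 295.
So from highest to lowest: I > Rb > Sr.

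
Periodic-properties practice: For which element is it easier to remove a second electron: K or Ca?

The second ionization energy removes an electron from the +1 ion. For each element: K⁺ is the bare [Ar] core; Ca⁺ still has 1 valence electron.
Core electrons are held far more tightly than valence electrons, so K tops the IE_2 order.
The numbers (kJ/mol): K 3052, Ca 1145.
Overall IE_2 order: Ca < K.

Ca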